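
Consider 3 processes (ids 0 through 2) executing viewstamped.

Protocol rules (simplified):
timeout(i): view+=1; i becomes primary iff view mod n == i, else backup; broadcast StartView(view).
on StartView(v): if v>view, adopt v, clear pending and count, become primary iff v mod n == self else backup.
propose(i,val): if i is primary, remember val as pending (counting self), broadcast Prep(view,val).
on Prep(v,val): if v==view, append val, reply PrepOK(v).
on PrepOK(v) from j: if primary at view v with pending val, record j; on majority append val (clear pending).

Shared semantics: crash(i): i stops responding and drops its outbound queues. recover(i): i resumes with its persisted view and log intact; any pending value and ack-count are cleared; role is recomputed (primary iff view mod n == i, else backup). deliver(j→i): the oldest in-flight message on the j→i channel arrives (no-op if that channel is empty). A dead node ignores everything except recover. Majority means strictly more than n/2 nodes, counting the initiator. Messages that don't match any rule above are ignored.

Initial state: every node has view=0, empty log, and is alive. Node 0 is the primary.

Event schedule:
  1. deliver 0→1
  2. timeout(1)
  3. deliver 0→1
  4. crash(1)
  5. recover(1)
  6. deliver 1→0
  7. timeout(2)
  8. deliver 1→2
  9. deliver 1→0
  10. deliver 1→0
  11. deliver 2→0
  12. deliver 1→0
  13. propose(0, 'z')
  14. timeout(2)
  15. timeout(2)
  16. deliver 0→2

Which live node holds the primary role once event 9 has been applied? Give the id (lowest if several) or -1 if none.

step 1 deliver 0→1: —
step 2 timeout(1): 1={prim,v=1,log=-}
step 3 deliver 0→1: —
step 4 crash(1): 1={✗prim,v=1,log=-}
step 5 recover(1): 1={prim,v=1,log=-}
step 6 deliver 1→0: —
step 7 timeout(2): 2={back,v=1,log=-}
step 8 deliver 1→2: —
step 9 deliver 1→0: —

0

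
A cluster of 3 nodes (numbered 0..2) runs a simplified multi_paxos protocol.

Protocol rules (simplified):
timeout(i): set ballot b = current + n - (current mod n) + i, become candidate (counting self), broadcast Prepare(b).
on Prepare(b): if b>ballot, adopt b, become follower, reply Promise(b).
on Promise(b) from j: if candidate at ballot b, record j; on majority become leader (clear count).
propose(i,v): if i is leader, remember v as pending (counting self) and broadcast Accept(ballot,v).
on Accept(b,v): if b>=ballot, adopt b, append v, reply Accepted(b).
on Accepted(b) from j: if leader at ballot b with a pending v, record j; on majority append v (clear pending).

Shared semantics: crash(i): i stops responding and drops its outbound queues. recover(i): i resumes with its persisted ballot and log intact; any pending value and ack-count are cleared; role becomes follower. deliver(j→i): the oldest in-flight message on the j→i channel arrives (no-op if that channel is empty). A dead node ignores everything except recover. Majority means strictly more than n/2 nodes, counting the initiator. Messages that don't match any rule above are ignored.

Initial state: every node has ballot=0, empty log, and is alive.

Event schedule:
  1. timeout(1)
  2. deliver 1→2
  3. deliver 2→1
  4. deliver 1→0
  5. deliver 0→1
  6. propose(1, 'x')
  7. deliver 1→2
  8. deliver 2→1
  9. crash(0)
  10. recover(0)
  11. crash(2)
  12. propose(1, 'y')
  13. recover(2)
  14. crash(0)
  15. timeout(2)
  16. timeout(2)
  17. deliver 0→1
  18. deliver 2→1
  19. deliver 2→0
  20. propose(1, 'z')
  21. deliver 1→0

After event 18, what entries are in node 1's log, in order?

[1] timeout(1) → N1(cand b4 [-])
[2] deliver 1→2 → N2(foll b4 [-])
[3] deliver 2→1 → N1(lead b4 [-])
[4] deliver 1→0 → N0(foll b4 [-])
[5] deliver 0→1 → ∅
[6] propose(1,'x') → ∅
[7] deliver 1→2 → N2(foll b4 [x])
[8] deliver 2→1 → N1(lead b4 [x])
[9] crash(0) → N0(✗foll b4 [-])
[10] recover(0) → N0(foll b4 [-])
[11] crash(2) → N2(✗foll b4 [x])
[12] propose(1,'y') → ∅
[13] recover(2) → N2(foll b4 [x])
[14] crash(0) → N0(✗foll b4 [-])
[15] timeout(2) → N2(cand b8 [x])
[16] timeout(2) → N2(cand b11 [x])
[17] deliver 0→1 → ∅
[18] deliver 2→1 → N1(foll b8 [x])

x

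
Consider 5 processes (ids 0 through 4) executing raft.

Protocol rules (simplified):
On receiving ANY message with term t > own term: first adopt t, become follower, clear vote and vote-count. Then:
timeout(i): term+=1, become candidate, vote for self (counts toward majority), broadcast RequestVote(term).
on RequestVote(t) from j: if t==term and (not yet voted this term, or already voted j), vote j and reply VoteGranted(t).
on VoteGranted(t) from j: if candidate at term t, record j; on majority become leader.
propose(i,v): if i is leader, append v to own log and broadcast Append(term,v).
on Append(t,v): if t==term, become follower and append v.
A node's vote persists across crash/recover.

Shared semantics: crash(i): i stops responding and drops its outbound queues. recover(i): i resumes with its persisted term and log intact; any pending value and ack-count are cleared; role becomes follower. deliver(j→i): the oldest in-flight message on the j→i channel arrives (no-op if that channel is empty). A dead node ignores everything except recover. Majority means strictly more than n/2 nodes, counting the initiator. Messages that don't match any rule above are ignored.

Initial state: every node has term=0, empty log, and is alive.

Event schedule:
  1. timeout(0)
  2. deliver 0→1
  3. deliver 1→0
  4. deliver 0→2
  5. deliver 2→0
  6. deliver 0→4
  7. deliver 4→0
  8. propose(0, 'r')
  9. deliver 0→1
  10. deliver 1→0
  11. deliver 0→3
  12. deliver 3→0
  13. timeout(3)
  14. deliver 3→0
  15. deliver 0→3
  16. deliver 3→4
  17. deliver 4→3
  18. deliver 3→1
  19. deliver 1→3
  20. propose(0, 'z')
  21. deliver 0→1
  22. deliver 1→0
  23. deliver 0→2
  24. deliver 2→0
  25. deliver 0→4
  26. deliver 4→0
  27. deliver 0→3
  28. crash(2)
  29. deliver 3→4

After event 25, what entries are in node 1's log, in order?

r

1. timeout(0):  <0:cand t1 ->
2. deliver 0→1:  <1:foll t1 ->
3. deliver 1→0:  nop
4. deliver 0→2:  <2:foll t1 ->
5. deliver 2→0:  <0:lead t1 ->
6. deliver 0→4:  <4:foll t1 ->
7. deliver 4→0:  nop
8. propose(0,'r'):  <0:lead t1 r>
9. deliver 0→1:  <1:foll t1 r>
10. deliver 1→0:  nop
11. deliver 0→3:  <3:foll t1 ->
12. deliver 3→0:  nop
13. timeout(3):  <3:cand t2 ->
14. deliver 3→0:  <0:foll t2 r>
15. deliver 0→3:  nop
16. deliver 3→4:  <4:foll t2 ->
17. deliver 4→3:  nop
18. deliver 3→1:  <1:foll t2 r>
19. deliver 1→3:  <3:lead t2 ->
20. propose(0,'z'):  nop
21. deliver 0→1:  nop
22. deliver 1→0:  nop
23. deliver 0→2:  <2:foll t1 r>
24. deliver 2→0:  nop
25. deliver 0→4:  nop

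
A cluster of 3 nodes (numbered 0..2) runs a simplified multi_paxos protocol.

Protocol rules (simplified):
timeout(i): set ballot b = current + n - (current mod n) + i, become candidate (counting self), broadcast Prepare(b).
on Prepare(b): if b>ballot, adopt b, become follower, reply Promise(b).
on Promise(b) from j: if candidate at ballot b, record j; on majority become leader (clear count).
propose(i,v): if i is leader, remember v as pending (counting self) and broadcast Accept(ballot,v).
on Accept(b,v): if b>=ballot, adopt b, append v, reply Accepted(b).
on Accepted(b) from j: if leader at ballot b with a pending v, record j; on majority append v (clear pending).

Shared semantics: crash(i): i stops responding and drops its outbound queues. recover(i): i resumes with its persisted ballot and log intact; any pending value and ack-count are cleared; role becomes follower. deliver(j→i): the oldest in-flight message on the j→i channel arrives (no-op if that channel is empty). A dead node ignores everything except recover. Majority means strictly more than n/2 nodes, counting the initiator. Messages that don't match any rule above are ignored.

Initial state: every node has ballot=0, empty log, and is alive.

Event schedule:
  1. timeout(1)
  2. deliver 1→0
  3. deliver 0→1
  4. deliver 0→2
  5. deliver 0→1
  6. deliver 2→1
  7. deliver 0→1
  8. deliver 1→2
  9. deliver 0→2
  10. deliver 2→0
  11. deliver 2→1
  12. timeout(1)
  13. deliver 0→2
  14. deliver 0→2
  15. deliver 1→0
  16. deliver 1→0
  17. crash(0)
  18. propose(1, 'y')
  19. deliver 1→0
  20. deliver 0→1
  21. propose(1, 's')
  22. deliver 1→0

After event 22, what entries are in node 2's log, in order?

empty

1. timeout(1):  <1:cand b4 ->
2. deliver 1→0:  <0:foll b4 ->
3. deliver 0→1:  <1:lead b4 ->
4. deliver 0→2:  nop
5. deliver 0→1:  nop
6. deliver 2→1:  nop
7. deliver 0→1:  nop
8. deliver 1→2:  <2:foll b4 ->
9. deliver 0→2:  nop
10. deliver 2→0:  nop
11. deliver 2→1:  nop
12. timeout(1):  <1:cand b7 ->
13. deliver 0→2:  nop
14. deliver 0→2:  nop
15. deliver 1→0:  <0:foll b7 ->
16. deliver 1→0:  nop
17. crash(0):  <0:✗foll b7 ->
18. propose(1,'y'):  nop
19. deliver 1→0:  nop
20. deliver 0→1:  nop
21. propose(1,'s'):  nop
22. deliver 1→0:  nop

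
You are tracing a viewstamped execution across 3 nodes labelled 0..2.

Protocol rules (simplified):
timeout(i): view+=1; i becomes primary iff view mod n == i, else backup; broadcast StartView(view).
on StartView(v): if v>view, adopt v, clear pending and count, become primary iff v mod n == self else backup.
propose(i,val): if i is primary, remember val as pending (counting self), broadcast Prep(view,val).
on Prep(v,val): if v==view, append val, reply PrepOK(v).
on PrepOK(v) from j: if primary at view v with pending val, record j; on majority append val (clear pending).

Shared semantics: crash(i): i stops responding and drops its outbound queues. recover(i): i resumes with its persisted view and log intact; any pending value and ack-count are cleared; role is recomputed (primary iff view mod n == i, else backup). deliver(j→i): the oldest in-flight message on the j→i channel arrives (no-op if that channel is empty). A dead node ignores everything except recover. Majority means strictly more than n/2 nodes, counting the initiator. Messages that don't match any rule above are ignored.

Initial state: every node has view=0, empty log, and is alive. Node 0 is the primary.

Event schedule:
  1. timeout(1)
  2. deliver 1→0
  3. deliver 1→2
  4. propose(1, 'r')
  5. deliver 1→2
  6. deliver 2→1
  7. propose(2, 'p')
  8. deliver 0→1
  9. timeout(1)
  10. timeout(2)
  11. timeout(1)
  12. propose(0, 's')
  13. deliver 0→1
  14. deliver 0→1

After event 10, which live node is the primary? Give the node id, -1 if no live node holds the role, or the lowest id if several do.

2

1. timeout(1):  <1:prim v1 ->
2. deliver 1→0:  <0:back v1 ->
3. deliver 1→2:  <2:back v1 ->
4. propose(1,'r'):  nop
5. deliver 1→2:  <2:back v1 r>
6. deliver 2→1:  <1:prim v1 r>
7. propose(2,'p'):  nop
8. deliver 0→1:  nop
9. timeout(1):  <1:back v2 r>
10. timeout(2):  <2:prim v2 r>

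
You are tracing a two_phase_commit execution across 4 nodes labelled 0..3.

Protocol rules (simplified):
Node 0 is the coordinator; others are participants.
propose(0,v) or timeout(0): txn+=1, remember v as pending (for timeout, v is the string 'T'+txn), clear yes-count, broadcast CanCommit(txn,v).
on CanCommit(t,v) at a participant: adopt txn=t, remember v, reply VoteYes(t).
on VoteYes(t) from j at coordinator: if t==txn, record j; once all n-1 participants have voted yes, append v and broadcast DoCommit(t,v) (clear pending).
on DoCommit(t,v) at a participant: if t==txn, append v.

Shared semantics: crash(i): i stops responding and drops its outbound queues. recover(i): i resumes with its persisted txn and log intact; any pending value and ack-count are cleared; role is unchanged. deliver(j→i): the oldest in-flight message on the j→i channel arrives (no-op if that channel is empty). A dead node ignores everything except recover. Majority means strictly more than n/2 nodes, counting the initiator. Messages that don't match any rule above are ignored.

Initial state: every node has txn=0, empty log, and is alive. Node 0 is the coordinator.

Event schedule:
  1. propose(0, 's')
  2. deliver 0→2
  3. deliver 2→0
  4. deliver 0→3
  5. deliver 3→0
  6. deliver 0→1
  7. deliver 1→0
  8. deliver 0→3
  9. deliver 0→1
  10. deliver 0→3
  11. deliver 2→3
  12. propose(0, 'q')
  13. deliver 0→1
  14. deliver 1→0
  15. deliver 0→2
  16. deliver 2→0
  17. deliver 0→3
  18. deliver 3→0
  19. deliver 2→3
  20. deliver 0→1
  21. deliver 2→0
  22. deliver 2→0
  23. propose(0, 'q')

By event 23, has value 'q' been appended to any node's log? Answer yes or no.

e1 propose(0,'s'): 0[coor,t=1,-]
e2 deliver 0→2: 2[part,t=1,-]
e3 deliver 2→0: ·
e4 deliver 0→3: 3[part,t=1,-]
e5 deliver 3→0: ·
e6 deliver 0→1: 1[part,t=1,-]
e7 deliver 1→0: 0[coor,t=1,s]
e8 deliver 0→3: 3[part,t=1,s]
e9 deliver 0→1: 1[part,t=1,s]
e10 deliver 0→3: ·
e11 deliver 2→3: ·
e12 propose(0,'q'): 0[coor,t=2,s]
e13 deliver 0→1: 1[part,t=2,s]
e14 deliver 1→0: ·
e15 deliver 0→2: 2[part,t=1,s]
e16 deliver 2→0: ·
e17 deliver 0→3: 3[part,t=2,s]
e18 deliver 3→0: ·
e19 deliver 2→3: ·
e20 deliver 0→1: ·
e21 deliver 2→0: ·
e22 deliver 2→0: ·
e23 propose(0,'q'): 0[coor,t=3,s]

no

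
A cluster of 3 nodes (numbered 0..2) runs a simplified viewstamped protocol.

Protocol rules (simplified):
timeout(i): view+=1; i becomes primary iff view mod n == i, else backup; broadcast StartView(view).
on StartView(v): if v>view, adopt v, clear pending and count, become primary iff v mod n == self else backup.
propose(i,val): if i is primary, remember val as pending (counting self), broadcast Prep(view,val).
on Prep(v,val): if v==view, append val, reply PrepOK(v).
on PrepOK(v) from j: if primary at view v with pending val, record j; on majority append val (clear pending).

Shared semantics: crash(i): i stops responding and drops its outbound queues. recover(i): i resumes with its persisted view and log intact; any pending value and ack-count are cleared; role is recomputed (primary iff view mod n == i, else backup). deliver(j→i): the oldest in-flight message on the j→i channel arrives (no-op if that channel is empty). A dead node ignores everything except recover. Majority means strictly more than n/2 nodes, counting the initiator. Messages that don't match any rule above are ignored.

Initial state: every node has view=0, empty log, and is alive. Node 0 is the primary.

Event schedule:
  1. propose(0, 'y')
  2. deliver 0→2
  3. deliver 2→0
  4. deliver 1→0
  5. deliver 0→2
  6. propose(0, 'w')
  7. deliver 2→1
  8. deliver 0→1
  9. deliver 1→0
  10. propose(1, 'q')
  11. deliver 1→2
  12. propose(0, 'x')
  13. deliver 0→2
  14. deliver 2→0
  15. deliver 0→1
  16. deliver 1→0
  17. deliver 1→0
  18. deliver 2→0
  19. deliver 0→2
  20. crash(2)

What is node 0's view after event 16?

step 1 propose(0,'y'): —
step 2 deliver 0→2: 2={back,v=0,log=y}
step 3 deliver 2→0: 0={prim,v=0,log=y}
step 4 deliver 1→0: —
step 5 deliver 0→2: —
step 6 propose(0,'w'): —
step 7 deliver 2→1: —
step 8 deliver 0→1: 1={back,v=0,log=y}
step 9 deliver 1→0: 0={prim,v=0,log=y,w}
step 10 propose(1,'q'): —
step 11 deliver 1→2: —
step 12 propose(0,'x'): —
step 13 deliver 0→2: 2={back,v=0,log=y,w}
step 14 deliver 2→0: 0={prim,v=0,log=y,w,x}
step 15 deliver 0→1: 1={back,v=0,log=y,w}
step 16 deliver 1→0: —

0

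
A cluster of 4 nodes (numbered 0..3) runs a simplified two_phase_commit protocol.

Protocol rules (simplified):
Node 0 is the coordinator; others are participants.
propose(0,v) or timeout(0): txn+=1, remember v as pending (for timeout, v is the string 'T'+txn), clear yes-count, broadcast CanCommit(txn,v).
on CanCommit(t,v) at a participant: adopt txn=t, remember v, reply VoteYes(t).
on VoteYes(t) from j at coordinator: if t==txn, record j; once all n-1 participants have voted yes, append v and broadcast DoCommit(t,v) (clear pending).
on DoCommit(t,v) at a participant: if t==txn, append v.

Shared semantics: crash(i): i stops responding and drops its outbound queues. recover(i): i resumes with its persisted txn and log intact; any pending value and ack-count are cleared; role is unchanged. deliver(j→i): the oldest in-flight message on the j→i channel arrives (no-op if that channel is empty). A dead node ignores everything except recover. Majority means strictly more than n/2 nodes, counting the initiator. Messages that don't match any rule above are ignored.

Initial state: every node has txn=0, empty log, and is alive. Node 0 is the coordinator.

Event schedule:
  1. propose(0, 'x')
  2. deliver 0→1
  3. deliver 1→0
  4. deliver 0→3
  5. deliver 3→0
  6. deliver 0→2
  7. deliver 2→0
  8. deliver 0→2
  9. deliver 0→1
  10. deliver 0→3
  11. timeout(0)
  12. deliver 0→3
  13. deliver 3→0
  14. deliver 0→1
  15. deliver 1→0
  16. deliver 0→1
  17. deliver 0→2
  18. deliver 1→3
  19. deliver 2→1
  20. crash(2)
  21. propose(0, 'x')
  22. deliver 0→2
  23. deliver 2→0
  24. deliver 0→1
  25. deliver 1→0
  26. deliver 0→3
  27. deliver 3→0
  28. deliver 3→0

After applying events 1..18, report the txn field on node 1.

step 1 propose(0,'x'): 0={coor,t=1,log=-}
step 2 deliver 0→1: 1={part,t=1,log=-}
step 3 deliver 1→0: —
step 4 deliver 0→3: 3={part,t=1,log=-}
step 5 deliver 3→0: —
step 6 deliver 0→2: 2={part,t=1,log=-}
step 7 deliver 2→0: 0={coor,t=1,log=x}
step 8 deliver 0→2: 2={part,t=1,log=x}
step 9 deliver 0→1: 1={part,t=1,log=x}
step 10 deliver 0→3: 3={part,t=1,log=x}
step 11 timeout(0): 0={coor,t=2,log=x}
step 12 deliver 0→3: 3={part,t=2,log=x}
step 13 deliver 3→0: —
step 14 deliver 0→1: 1={part,t=2,log=x}
step 15 deliver 1→0: —
step 16 deliver 0→1: —
step 17 deliver 0→2: 2={part,t=2,log=x}
step 18 deliver 1→3: —

2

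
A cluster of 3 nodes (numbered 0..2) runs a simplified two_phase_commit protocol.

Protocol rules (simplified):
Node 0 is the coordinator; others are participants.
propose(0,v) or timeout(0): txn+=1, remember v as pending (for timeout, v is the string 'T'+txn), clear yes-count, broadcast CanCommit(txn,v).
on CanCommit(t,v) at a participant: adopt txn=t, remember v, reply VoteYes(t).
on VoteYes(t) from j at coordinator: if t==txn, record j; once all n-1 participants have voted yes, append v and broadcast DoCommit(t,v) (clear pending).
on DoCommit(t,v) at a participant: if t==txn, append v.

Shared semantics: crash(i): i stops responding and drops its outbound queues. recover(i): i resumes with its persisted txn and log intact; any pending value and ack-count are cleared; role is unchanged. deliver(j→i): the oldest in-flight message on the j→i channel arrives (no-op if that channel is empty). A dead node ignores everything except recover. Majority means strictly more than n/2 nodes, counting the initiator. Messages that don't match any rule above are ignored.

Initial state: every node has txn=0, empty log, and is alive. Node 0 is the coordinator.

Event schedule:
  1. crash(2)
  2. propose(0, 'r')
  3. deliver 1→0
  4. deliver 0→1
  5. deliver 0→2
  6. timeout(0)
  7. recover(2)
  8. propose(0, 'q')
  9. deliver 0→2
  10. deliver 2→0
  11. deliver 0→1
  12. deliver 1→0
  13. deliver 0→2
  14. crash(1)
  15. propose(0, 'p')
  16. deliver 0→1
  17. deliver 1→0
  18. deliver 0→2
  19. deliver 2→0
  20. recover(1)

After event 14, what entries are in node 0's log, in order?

[1] crash(2) → N2(✗part t0 [-])
[2] propose(0,'r') → N0(coor t1 [-])
[3] deliver 1→0 → ∅
[4] deliver 0→1 → N1(part t1 [-])
[5] deliver 0→2 → ∅
[6] timeout(0) → N0(coor t2 [-])
[7] recover(2) → N2(part t0 [-])
[8] propose(0,'q') → N0(coor t3 [-])
[9] deliver 0→2 → N2(part t1 [-])
[10] deliver 2→0 → ∅
[11] deliver 0→1 → N1(part t2 [-])
[12] deliver 1→0 → ∅
[13] deliver 0→2 → N2(part t2 [-])
[14] crash(1) → N1(✗part t2 [-])

empty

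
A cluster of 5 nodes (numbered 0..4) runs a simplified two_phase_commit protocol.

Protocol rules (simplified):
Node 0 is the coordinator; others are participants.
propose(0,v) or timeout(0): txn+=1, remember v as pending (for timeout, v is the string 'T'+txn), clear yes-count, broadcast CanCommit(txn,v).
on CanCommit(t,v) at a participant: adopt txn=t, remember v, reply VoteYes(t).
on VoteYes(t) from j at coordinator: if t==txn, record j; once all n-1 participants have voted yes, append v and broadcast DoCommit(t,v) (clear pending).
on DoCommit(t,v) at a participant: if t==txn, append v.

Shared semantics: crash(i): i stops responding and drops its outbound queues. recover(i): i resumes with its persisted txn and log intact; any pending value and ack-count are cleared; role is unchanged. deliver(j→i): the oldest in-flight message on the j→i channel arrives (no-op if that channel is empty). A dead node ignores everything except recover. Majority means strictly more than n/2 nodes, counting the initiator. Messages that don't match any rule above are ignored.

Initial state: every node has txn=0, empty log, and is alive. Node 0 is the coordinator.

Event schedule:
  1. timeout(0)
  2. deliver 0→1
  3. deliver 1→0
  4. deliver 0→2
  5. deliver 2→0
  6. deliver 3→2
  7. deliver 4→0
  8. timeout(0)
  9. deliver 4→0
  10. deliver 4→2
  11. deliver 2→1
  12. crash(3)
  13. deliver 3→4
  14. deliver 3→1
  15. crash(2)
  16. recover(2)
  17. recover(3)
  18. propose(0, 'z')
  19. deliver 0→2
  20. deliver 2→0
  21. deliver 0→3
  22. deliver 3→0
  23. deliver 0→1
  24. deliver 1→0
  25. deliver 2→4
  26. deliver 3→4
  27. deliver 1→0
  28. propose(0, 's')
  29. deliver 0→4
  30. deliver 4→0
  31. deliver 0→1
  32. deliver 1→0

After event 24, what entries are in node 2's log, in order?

empty

[1] timeout(0) → N0(coor t1 [-])
[2] deliver 0→1 → N1(part t1 [-])
[3] deliver 1→0 → ∅
[4] deliver 0→2 → N2(part t1 [-])
[5] deliver 2→0 → ∅
[6] deliver 3→2 → ∅
[7] deliver 4→0 → ∅
[8] timeout(0) → N0(coor t2 [-])
[9] deliver 4→0 → ∅
[10] deliver 4→2 → ∅
[11] deliver 2→1 → ∅
[12] crash(3) → N3(✗part t0 [-])
[13] deliver 3→4 → ∅
[14] deliver 3→1 → ∅
[15] crash(2) → N2(✗part t1 [-])
[16] recover(2) → N2(part t1 [-])
[17] recover(3) → N3(part t0 [-])
[18] propose(0,'z') → N0(coor t3 [-])
[19] deliver 0→2 → N2(part t2 [-])
[20] deliver 2→0 → ∅
[21] deliver 0→3 → N3(part t1 [-])
[22] deliver 3→0 → ∅
[23] deliver 0→1 → N1(part t2 [-])
[24] deliver 1→0 → ∅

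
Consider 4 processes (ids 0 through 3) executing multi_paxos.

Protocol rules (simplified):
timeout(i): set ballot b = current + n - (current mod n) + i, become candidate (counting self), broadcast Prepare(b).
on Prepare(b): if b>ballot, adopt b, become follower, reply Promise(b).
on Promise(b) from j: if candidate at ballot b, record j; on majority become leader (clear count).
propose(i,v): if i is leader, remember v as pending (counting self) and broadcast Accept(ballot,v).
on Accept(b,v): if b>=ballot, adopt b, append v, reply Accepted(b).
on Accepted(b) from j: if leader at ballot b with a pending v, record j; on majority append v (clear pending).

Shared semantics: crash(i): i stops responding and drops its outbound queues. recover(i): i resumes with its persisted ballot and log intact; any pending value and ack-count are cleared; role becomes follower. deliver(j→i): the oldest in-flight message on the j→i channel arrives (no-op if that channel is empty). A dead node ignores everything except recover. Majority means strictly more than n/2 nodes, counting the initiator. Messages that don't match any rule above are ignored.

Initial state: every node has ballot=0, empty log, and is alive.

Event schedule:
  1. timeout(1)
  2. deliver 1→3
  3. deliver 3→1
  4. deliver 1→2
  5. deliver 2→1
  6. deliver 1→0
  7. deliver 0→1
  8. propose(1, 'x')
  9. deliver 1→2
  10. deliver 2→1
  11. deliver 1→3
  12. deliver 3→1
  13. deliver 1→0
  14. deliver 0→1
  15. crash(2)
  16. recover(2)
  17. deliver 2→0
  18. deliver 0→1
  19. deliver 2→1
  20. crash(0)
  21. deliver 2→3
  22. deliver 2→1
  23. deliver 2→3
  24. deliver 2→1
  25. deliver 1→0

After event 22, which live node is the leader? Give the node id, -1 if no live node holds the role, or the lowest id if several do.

1

[1] timeout(1) → N1(cand b5 [-])
[2] deliver 1→3 → N3(foll b5 [-])
[3] deliver 3→1 → ∅
[4] deliver 1→2 → N2(foll b5 [-])
[5] deliver 2→1 → N1(lead b5 [-])
[6] deliver 1→0 → N0(foll b5 [-])
[7] deliver 0→1 → ∅
[8] propose(1,'x') → ∅
[9] deliver 1→2 → N2(foll b5 [x])
[10] deliver 2→1 → ∅
[11] deliver 1→3 → N3(foll b5 [x])
[12] deliver 3→1 → N1(lead b5 [x])
[13] deliver 1→0 → N0(foll b5 [x])
[14] deliver 0→1 → ∅
[15] crash(2) → N2(✗foll b5 [x])
[16] recover(2) → N2(foll b5 [x])
[17] deliver 2→0 → ∅
[18] deliver 0→1 → ∅
[19] deliver 2→1 → ∅
[20] crash(0) → N0(✗foll b5 [x])
[21] deliver 2→3 → ∅
[22] deliver 2→1 → ∅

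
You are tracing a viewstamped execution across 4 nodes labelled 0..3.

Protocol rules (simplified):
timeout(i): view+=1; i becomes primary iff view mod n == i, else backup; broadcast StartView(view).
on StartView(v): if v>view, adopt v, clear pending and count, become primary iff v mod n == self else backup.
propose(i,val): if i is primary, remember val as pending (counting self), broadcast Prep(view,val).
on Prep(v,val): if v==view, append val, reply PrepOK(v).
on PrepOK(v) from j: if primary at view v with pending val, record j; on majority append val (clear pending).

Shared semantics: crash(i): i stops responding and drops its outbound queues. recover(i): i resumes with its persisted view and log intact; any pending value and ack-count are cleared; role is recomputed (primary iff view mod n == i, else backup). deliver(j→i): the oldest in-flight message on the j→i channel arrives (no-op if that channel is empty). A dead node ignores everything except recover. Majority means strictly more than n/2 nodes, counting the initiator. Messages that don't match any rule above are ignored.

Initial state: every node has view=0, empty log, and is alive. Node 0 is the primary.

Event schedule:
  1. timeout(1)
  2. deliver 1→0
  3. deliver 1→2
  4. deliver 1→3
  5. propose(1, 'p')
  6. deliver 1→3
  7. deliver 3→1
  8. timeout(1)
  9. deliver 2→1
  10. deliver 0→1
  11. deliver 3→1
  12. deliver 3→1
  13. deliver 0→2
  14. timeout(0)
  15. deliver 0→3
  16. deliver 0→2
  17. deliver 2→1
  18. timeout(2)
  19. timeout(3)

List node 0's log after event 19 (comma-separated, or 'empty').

after 1 — timeout(1): n1:prim/v1/[-]
after 2 — deliver 1→0: n0:back/v1/[-]
after 3 — deliver 1→2: n2:back/v1/[-]
after 4 — deliver 1→3: n3:back/v1/[-]
after 5 — propose(1,'p'): ·
after 6 — deliver 1→3: n3:back/v1/[p]
after 7 — deliver 3→1: ·
after 8 — timeout(1): n1:back/v2/[-]
after 9 — deliver 2→1: ·
after 10 — deliver 0→1: ·
after 11 — deliver 3→1: ·
after 12 — deliver 3→1: ·
after 13 — deliver 0→2: ·
after 14 — timeout(0): n0:back/v2/[-]
after 15 — deliver 0→3: n3:back/v2/[p]
after 16 — deliver 0→2: n2:prim/v2/[-]
after 17 — deliver 2→1: ·
after 18 — timeout(2): n2:back/v3/[-]
after 19 — timeout(3): n3:prim/v3/[p]

empty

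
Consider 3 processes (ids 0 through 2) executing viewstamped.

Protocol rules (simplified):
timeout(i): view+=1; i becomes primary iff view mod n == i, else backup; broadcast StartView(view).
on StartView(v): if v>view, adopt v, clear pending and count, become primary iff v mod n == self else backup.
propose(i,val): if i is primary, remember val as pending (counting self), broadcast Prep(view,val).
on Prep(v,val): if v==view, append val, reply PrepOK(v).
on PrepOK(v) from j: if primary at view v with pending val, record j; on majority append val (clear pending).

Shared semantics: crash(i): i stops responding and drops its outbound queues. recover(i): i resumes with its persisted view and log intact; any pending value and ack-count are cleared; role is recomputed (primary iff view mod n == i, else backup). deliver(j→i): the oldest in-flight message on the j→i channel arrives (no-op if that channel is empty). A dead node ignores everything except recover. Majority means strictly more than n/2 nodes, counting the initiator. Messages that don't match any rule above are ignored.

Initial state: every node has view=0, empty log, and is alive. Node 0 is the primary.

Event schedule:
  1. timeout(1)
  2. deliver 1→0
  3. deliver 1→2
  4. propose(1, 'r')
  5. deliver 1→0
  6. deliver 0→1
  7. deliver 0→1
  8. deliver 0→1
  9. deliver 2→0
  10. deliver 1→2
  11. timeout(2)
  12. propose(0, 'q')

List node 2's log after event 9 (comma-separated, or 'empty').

after 1 — timeout(1): n1:prim/v1/[-]
after 2 — deliver 1→0: n0:back/v1/[-]
after 3 — deliver 1→2: n2:back/v1/[-]
after 4 — propose(1,'r'): ·
after 5 — deliver 1→0: n0:back/v1/[r]
after 6 — deliver 0→1: n1:prim/v1/[r]
after 7 — deliver 0→1: ·
after 8 — deliver 0→1: ·
after 9 — deliver 2→0: ·

empty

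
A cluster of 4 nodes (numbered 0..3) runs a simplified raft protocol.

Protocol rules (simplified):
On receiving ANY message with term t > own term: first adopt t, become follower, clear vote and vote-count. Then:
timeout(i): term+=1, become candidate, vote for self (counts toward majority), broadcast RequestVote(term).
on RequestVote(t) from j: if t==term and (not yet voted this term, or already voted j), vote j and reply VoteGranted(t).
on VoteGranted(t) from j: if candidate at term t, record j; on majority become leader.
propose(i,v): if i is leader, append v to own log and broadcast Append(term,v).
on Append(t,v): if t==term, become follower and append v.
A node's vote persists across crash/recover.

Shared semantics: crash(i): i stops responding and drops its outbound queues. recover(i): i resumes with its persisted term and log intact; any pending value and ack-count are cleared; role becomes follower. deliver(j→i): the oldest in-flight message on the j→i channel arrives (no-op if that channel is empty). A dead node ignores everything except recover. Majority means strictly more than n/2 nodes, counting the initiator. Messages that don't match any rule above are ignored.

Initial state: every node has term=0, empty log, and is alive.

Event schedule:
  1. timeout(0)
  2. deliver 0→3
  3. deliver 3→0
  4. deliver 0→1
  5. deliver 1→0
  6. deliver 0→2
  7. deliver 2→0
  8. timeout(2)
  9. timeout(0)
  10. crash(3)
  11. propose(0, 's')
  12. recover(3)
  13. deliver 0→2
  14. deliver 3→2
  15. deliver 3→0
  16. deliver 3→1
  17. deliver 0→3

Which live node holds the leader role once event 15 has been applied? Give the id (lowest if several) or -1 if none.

1. timeout(0):  <0:cand t1 ->
2. deliver 0→3:  <3:foll t1 ->
3. deliver 3→0:  nop
4. deliver 0→1:  <1:foll t1 ->
5. deliver 1→0:  <0:lead t1 ->
6. deliver 0→2:  <2:foll t1 ->
7. deliver 2→0:  nop
8. timeout(2):  <2:cand t2 ->
9. timeout(0):  <0:cand t2 ->
10. crash(3):  <3:✗foll t1 ->
11. propose(0,'s'):  nop
12. recover(3):  <3:foll t1 ->
13. deliver 0→2:  nop
14. deliver 3→2:  nop
15. deliver 3→0:  nop

-1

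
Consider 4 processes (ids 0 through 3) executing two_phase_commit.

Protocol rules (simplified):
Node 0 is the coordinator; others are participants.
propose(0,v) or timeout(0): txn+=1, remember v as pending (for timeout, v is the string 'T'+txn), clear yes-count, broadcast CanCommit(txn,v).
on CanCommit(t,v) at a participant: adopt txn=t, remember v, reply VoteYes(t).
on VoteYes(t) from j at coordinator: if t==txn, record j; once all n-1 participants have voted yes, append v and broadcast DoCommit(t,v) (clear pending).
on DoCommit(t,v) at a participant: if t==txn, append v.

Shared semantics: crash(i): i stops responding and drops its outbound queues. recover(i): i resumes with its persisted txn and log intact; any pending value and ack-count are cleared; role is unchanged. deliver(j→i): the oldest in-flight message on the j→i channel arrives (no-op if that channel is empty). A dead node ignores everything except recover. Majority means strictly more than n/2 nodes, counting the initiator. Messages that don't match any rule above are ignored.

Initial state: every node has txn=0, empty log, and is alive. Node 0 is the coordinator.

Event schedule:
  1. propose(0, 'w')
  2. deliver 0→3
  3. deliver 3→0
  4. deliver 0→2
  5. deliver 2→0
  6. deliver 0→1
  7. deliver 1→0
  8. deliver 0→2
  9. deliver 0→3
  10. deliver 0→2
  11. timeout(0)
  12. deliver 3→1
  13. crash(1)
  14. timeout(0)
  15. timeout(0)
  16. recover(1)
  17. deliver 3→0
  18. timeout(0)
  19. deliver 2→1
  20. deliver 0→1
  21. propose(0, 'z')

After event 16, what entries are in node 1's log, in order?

step 1 propose(0,'w'): 0={coor,t=1,log=-}
step 2 deliver 0→3: 3={part,t=1,log=-}
step 3 deliver 3→0: —
step 4 deliver 0→2: 2={part,t=1,log=-}
step 5 deliver 2→0: —
step 6 deliver 0→1: 1={part,t=1,log=-}
step 7 deliver 1→0: 0={coor,t=1,log=w}
step 8 deliver 0→2: 2={part,t=1,log=w}
step 9 deliver 0→3: 3={part,t=1,log=w}
step 10 deliver 0→2: —
step 11 timeout(0): 0={coor,t=2,log=w}
step 12 deliver 3→1: —
step 13 crash(1): 1={✗part,t=1,log=-}
step 14 timeout(0): 0={coor,t=3,log=w}
step 15 timeout(0): 0={coor,t=4,log=w}
step 16 recover(1): 1={part,t=1,log=-}

empty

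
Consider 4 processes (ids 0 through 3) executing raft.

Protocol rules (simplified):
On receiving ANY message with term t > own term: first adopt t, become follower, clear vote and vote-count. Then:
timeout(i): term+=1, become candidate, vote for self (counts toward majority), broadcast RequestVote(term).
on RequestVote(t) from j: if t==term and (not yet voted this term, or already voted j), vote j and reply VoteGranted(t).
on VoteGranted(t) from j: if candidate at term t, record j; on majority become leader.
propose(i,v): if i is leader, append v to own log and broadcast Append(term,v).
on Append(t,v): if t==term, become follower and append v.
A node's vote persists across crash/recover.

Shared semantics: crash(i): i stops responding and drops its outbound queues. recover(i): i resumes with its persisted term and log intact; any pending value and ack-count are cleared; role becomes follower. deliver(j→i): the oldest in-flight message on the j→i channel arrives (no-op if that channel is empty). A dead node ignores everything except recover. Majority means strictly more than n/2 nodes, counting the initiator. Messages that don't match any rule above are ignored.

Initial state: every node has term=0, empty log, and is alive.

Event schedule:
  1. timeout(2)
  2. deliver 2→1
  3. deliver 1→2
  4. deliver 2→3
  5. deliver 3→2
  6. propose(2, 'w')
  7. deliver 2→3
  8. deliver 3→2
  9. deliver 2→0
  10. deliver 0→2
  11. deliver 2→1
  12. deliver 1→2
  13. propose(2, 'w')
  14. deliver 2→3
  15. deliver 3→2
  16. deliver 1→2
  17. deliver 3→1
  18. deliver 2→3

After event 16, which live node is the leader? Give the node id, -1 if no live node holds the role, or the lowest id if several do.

after 1 — timeout(2): n2:cand/t1/[-]
after 2 — deliver 2→1: n1:foll/t1/[-]
after 3 — deliver 1→2: ·
after 4 — deliver 2→3: n3:foll/t1/[-]
after 5 — deliver 3→2: n2:lead/t1/[-]
after 6 — propose(2,'w'): n2:lead/t1/[w]
after 7 — deliver 2→3: n3:foll/t1/[w]
after 8 — deliver 3→2: ·
after 9 — deliver 2→0: n0:foll/t1/[-]
after 10 — deliver 0→2: ·
after 11 — deliver 2→1: n1:foll/t1/[w]
after 12 — deliver 1→2: ·
after 13 — propose(2,'w'): n2:lead/t1/[w,w]
after 14 — deliver 2→3: n3:foll/t1/[w,w]
after 15 — deliver 3→2: ·
after 16 — deliver 1→2: ·

2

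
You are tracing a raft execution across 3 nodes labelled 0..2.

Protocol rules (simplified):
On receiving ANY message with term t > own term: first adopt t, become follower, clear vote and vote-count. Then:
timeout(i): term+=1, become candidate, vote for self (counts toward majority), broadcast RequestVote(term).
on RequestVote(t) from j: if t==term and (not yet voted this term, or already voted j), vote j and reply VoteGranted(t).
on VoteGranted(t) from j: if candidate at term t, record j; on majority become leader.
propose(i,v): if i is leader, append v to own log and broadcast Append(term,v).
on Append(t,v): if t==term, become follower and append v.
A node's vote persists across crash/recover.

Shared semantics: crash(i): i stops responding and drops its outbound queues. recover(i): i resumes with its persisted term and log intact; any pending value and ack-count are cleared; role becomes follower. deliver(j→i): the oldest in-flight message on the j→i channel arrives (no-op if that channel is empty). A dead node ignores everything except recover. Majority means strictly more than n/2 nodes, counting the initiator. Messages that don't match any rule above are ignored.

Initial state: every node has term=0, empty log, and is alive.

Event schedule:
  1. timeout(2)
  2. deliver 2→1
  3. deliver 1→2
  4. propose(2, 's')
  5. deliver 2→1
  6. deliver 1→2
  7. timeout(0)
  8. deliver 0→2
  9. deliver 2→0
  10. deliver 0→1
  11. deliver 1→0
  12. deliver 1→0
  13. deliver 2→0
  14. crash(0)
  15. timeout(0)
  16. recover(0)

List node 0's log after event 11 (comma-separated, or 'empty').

e1 timeout(2): 2[cand,t=1,-]
e2 deliver 2→1: 1[foll,t=1,-]
e3 deliver 1→2: 2[lead,t=1,-]
e4 propose(2,'s'): 2[lead,t=1,s]
e5 deliver 2→1: 1[foll,t=1,s]
e6 deliver 1→2: ·
e7 timeout(0): 0[cand,t=1,-]
e8 deliver 0→2: ·
e9 deliver 2→0: ·
e10 deliver 0→1: ·
e11 deliver 1→0: ·

empty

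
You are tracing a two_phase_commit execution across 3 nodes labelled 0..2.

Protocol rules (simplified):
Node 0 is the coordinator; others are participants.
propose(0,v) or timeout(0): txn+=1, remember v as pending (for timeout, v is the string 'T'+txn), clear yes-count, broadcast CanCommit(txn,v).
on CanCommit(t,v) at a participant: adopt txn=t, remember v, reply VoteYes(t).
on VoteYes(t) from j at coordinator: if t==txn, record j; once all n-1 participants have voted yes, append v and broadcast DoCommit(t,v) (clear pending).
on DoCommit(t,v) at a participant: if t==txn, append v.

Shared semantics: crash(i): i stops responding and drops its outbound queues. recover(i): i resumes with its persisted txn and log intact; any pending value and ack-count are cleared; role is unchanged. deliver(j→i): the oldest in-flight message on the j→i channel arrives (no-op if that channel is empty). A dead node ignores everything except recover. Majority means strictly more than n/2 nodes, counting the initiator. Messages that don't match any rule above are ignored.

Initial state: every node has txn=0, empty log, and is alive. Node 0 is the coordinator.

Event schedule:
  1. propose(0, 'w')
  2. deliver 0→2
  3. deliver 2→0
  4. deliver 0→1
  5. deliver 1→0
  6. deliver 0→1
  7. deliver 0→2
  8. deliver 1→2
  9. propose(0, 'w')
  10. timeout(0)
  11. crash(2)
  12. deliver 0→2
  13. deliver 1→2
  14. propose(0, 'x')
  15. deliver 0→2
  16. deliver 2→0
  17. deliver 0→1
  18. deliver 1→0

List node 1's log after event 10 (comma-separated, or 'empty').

1. propose(0,'w'):  <0:coor t1 ->
2. deliver 0→2:  <2:part t1 ->
3. deliver 2→0:  nop
4. deliver 0→1:  <1:part t1 ->
5. deliver 1→0:  <0:coor t1 w>
6. deliver 0→1:  <1:part t1 w>
7. deliver 0→2:  <2:part t1 w>
8. deliver 1→2:  nop
9. propose(0,'w'):  <0:coor t2 w>
10. timeout(0):  <0:coor t3 w>

w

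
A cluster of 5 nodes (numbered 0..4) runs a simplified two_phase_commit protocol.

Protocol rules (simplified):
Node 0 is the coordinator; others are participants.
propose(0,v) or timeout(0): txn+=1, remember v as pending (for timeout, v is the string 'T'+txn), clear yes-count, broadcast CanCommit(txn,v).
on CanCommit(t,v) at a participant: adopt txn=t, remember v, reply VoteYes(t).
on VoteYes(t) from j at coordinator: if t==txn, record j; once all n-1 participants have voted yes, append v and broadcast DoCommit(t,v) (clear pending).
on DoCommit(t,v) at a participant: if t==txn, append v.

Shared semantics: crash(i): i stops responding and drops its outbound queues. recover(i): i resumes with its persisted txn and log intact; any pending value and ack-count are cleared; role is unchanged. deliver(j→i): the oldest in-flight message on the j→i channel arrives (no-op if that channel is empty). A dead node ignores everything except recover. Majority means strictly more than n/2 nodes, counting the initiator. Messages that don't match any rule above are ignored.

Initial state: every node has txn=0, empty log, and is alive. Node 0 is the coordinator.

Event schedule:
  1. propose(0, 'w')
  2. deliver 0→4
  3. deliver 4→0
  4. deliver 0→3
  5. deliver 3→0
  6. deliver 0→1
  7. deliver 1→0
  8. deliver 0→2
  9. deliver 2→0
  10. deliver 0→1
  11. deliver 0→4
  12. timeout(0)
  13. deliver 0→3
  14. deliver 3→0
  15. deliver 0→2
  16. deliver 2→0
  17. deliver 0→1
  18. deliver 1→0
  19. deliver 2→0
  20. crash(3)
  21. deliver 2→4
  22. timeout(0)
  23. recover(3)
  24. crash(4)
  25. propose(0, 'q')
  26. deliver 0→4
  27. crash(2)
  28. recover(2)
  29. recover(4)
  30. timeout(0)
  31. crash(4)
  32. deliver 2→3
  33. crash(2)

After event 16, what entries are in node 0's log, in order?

after 1 — propose(0,'w'): n0:coor/t1/[-]
after 2 — deliver 0→4: n4:part/t1/[-]
after 3 — deliver 4→0: ·
after 4 — deliver 0→3: n3:part/t1/[-]
after 5 — deliver 3→0: ·
after 6 — deliver 0→1: n1:part/t1/[-]
after 7 — deliver 1→0: ·
after 8 — deliver 0→2: n2:part/t1/[-]
after 9 — deliver 2→0: n0:coor/t1/[w]
after 10 — deliver 0→1: n1:part/t1/[w]
after 11 — deliver 0→4: n4:part/t1/[w]
after 12 — timeout(0): n0:coor/t2/[w]
after 13 — deliver 0→3: n3:part/t1/[w]
after 14 — deliver 3→0: ·
after 15 — deliver 0→2: n2:part/t1/[w]
after 16 — deliver 2→0: ·

w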